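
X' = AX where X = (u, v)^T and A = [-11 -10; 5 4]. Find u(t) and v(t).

u(t) = 2K_1e^(-6t) + K_2e^(-t), v(t) = -K_1e^(-6t) - K_2e^(-t)

Coefficient matrix A = [[-11, -10], [5, 4]].
Characteristic polynomial det(A - λI) = λ^2 + 7λ + 6 = 0.
Eigenvalues λ = -6, -1.
For λ=-6: (A-λI) row 1 is [-5, -10], so an eigenvector is (2, -1).
For λ=-1: (A-λI) row 1 is [-10, -10], so an eigenvector is (1, -1).
General solution: K_1e^(-6t)(2,-1) + K_2e^(-t)(1,-1).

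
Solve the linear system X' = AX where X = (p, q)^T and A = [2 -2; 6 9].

Coefficient matrix A = [[2, -2], [6, 9]].
Characteristic polynomial det(A - λI) = λ^2 - 11λ + 30 = 0.
Eigenvalues λ = 5, 6.
For λ=5: (A-λI) row 1 is [-3, -2], so an eigenvector is (2, -3).
For λ=6: (A-λI) row 1 is [-4, -2], so an eigenvector is (-1, 2).
General solution: c_1e^(5t)(2,-3) + c_2e^(6t)(-1,2).

p(t) = 2c_1e^(5t) - c_2e^(6t), q(t) = -3c_1e^(5t) + 2c_2e^(6t)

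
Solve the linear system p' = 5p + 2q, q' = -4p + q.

p(t) = -c_1e^(3t)sin(2t) + c_2e^(3t)cos(2t), q(t) = c_1e^(3t)sin(2t) - c_1e^(3t)cos(2t) - c_2e^(3t)sin(2t) - c_2e^(3t)cos(2t)

Coefficient matrix A = [[5, 2], [-4, 1]].
Characteristic polynomial det(A - λI) = λ^2 - 6λ + 13 = 0.
Eigenvalues λ = 3 ± 2i (complex conjugate pair).
For λ=3+2i: an eigenvector is (0,-1) - i(-1,1) = (0 + i, -1 - i).
A real fundamental pair from Re and Im of e^((3+2i)t)v: X_1 = e^(3t)(cos(2t)·(0,-1) + sin(2t)·(-1,1)), X_2 = e^(3t)(sin(2t)·(0,-1) - cos(2t)·(-1,1)).
General solution: c_1X_1 + c_2X_2.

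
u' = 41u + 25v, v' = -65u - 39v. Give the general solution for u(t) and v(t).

u(t) = -C_1e^(t)sin(5t) - 2C_1e^(t)cos(5t) - 2C_2e^(t)sin(5t) + C_2e^(t)cos(5t), v(t) = 2C_1e^(t)sin(5t) + 3C_1e^(t)cos(5t) + 3C_2e^(t)sin(5t) - 2C_2e^(t)cos(5t)

Coefficient matrix A = [[41, 25], [-65, -39]].
Characteristic polynomial det(A - λI) = λ^2 - 2λ + 26 = 0.
Eigenvalues λ = 1 ± 5i (complex conjugate pair).
For λ=1+5i: an eigenvector is (-2,3) - i(-1,2) = (-2 + i, 3 - 2i).
A real fundamental pair from Re and Im of e^((1+5i)t)v: X_1 = e^(t)(cos(5t)·(-2,3) + sin(5t)·(-1,2)), X_2 = e^(t)(sin(5t)·(-2,3) - cos(5t)·(-1,2)).
General solution: C_1X_1 + C_2X_2.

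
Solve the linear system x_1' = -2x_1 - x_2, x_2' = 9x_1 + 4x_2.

Coefficient matrix A = [[-2, -1], [9, 4]].
Characteristic polynomial det(A - λI) = λ^2 - 2λ + 1 = 0.
Single eigenvalue λ = 1 with algebraic multiplicity 2.
Eigenvector v = (-1,3); generalized eigenvector w with (A-λI)w=v is (0,1).
General solution: e^(t)[C_1·v + C_2·(t·v + w)].

x_1(t) = -C_1e^(t) - C_2te^(t), x_2(t) = 3C_1e^(t) + 3C_2te^(t) + C_2e^(t)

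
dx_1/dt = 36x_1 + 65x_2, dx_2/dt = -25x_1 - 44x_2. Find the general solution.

Coefficient matrix A = [[36, 65], [-25, -44]].
Characteristic polynomial det(A - λI) = λ^2 + 8λ + 41 = 0.
Eigenvalues λ = -4 ± 5i (complex conjugate pair).
For λ=-4+5i: an eigenvector is (3,-2) - i(-2,1) = (3 + 2i, -2 - i).
A real fundamental pair from Re and Im of e^((-4+5i)t)v: X_1 = e^(-4t)(cos(5t)·(3,-2) + sin(5t)·(-2,1)), X_2 = e^(-4t)(sin(5t)·(3,-2) - cos(5t)·(-2,1)).
General solution: C_1X_1 + C_2X_2.

x_1(t) = -2C_1e^(-4t)sin(5t) + 3C_1e^(-4t)cos(5t) + 3C_2e^(-4t)sin(5t) + 2C_2e^(-4t)cos(5t), x_2(t) = C_1e^(-4t)sin(5t) - 2C_1e^(-4t)cos(5t) - 2C_2e^(-4t)sin(5t) - C_2e^(-4t)cos(5t)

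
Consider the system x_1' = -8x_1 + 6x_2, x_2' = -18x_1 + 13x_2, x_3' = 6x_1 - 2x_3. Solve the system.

Coefficient matrix A = [[-8, 6, 0], [-18, 13, 0], [6, 0, -2]].
det(A - λI) = 0 gives eigenvalues λ = -2, 1, 4.
For λ=-2: eigenvector (0,0,1).
For λ=1: eigenvector (-2,-3,-4).
For λ=4: eigenvector (1,2,1).
General solution: c_1e^(-2t)(0,0,1) + c_2e^(t)(-2,-3,-4) + c_3e^(4t)(1,2,1).

x_1(t) = -2c_2e^(t) + c_3e^(4t), x_2(t) = -3c_2e^(t) + 2c_3e^(4t), x_3(t) = c_1e^(-2t) - 4c_2e^(t) + c_3e^(4t)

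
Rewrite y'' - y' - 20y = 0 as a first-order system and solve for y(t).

Let x_1 = y, x_2 = y'. Then x_1' = x_2 and x_2' = 20x_1 + x_2.
A = [[0,1],[20,1]]; det(A-λI) = λ^2 - λ - 20.
Eigenvalues λ = -4, 5 with eigenvectors (1,-4), (1,5).

y(t) = C_1e^(-4t) + C_2e^(5t)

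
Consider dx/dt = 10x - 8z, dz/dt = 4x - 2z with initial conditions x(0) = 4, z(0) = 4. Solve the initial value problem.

Coefficient matrix A = [[10, -8], [4, -2]].
Characteristic polynomial det(A - λI) = λ^2 - 8λ + 12 = 0.
Eigenvalues λ = 6, 2.
For λ=6: (A-λI) row 1 is [4, -8], so an eigenvector is (-2, -1).
For λ=2: (A-λI) row 1 is [8, -8], so an eigenvector is (-1, -1).
General solution: K_1e^(6t)(-2,-1) + K_2e^(2t)(-1,-1).
Applying x(0)=4, z(0)=4 gives K_1=0, K_2=-4.

x(t) = 4e^(2t), z(t) = 4e^(2t)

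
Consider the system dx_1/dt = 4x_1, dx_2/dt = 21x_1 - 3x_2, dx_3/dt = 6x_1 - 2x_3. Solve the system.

x_1(t) = K_3e^(4t), x_2(t) = K_2e^(-3t) + 3K_3e^(4t), x_3(t) = K_1e^(-2t) + K_3e^(4t)

Coefficient matrix A = [[4, 0, 0], [21, -3, 0], [6, 0, -2]].
det(A - λI) = 0 gives eigenvalues λ = -2, -3, 4.
For λ=-2: eigenvector (0,0,1).
For λ=-3: eigenvector (0,1,0).
For λ=4: eigenvector (1,3,1).
General solution: K_1e^(-2t)(0,0,1) + K_2e^(-3t)(0,1,0) + K_3e^(4t)(1,3,1).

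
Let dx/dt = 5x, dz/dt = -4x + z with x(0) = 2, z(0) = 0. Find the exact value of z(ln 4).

A = [[5,0],[-4,1]]; eigenvalues λ = 1, 5.
Eigenvectors: (0,1) for λ=1, (-1,1) for λ=5.
From the initial condition, c_1 = 2, c_2 = -2.
z(ln 4) = (2)(4^1)(1) + (-2)(4^5)(1) = -2040.

-2040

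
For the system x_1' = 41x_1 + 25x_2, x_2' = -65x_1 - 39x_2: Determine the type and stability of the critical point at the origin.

A = [[41,25],[-65,-39]]; det(A-λI) = λ^2 - 2λ + 26.
λ = 1 ± 5i: positive real part.

unstable spiral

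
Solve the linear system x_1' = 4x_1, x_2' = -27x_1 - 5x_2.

Coefficient matrix A = [[4, 0], [-27, -5]].
Characteristic polynomial det(A - λI) = λ^2 + λ - 20 = 0.
Eigenvalues λ = -5, 4.
For λ=-5: (A-λI) row 1 is [9, 0], so an eigenvector is (0, 1).
For λ=4: (A-λI) row 2 is [-27, -9], so an eigenvector is (1, -3).
General solution: c_1e^(-5t)(0,1) + c_2e^(4t)(1,-3).

x_1(t) = c_2e^(4t), x_2(t) = c_1e^(-5t) - 3c_2e^(4t)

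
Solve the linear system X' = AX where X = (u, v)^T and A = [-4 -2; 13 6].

Coefficient matrix A = [[-4, -2], [13, 6]].
Characteristic polynomial det(A - λI) = λ^2 - 2λ + 2 = 0.
Eigenvalues λ = 1 ± i (complex conjugate pair).
For λ=1+i: an eigenvector is (1,-2) - i(-1,3) = (1 + i, -2 - 3i).
A real fundamental pair from Re and Im of e^((1+i)t)v: X_1 = e^(t)(cos(t)·(1,-2) + sin(t)·(-1,3)), X_2 = e^(t)(sin(t)·(1,-2) - cos(t)·(-1,3)).
General solution: c_1X_1 + c_2X_2.

u(t) = -c_1e^(t)sin(t) + c_1e^(t)cos(t) + c_2e^(t)sin(t) + c_2e^(t)cos(t), v(t) = 3c_1e^(t)sin(t) - 2c_1e^(t)cos(t) - 2c_2e^(t)sin(t) - 3c_2e^(t)cos(t)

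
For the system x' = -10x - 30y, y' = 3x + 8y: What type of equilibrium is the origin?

A = [[-10,-30],[3,8]]; det(A-λI) = λ^2 + 2λ + 10.
λ = -1 ± 3i: negative real part.

stable spiral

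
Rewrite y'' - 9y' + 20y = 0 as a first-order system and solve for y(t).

y(t) = K_1e^(4t) + K_2e^(5t)

Let x_1 = y, x_2 = y'. Then x_1' = x_2 and x_2' = -20x_1 + 9x_2.
A = [[0,1],[-20,9]]; det(A-λI) = λ^2 - 9λ + 20.
Eigenvalues λ = 4, 5 with eigenvectors (1,4), (1,5).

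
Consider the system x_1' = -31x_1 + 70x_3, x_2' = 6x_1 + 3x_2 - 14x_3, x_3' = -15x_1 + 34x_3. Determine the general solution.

Coefficient matrix A = [[-31, 0, 70], [6, 3, -14], [-15, 0, 34]].
det(A - λI) = 0 gives eigenvalues λ = 4, 3, -1.
For λ=4: eigenvector (2,-2,1).
For λ=3: eigenvector (0,1,0).
For λ=-1: eigenvector (7,0,3).
General solution: c_1e^(4t)(2,-2,1) + c_2e^(3t)(0,1,0) + c_3e^(-t)(7,0,3).

x_1(t) = 2c_1e^(4t) + 7c_3e^(-t), x_2(t) = -2c_1e^(4t) + c_2e^(3t), x_3(t) = c_1e^(4t) + 3c_3e^(-t)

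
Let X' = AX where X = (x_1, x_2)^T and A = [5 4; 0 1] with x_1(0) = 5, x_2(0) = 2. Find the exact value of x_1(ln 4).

7160

A = [[5,4],[0,1]]; eigenvalues λ = 5, 1.
Eigenvectors: (-1,0) for λ=5, (1,-1) for λ=1.
From the initial condition, c_1 = -7, c_2 = -2.
x_1(ln 4) = (-7)(4^5)(-1) + (-2)(4^1)(1) = 7160.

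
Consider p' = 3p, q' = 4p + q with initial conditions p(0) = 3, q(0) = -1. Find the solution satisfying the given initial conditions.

p(t) = 3e^(3t), q(t) = 6e^(3t) - 7e^(t)

Coefficient matrix A = [[3, 0], [4, 1]].
Characteristic polynomial det(A - λI) = λ^2 - 4λ + 3 = 0.
Eigenvalues λ = 1, 3.
For λ=1: (A-λI) row 1 is [2, 0], so an eigenvector is (0, -1).
For λ=3: (A-λI) row 2 is [4, -2], so an eigenvector is (-1, -2).
General solution: c_1e^(t)(0,-1) + c_2e^(3t)(-1,-2).
Applying p(0)=3, q(0)=-1 gives c_1=7, c_2=-3.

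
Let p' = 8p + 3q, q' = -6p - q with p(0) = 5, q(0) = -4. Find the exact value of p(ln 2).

A = [[8,3],[-6,-1]]; eigenvalues λ = 5, 2.
Eigenvectors: (-1,1) for λ=5, (-1,2) for λ=2.
From the initial condition, c_1 = -6, c_2 = 1.
p(ln 2) = (-6)(2^5)(-1) + (1)(2^2)(-1) = 188.

188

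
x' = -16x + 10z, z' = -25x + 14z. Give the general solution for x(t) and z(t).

Coefficient matrix A = [[-16, 10], [-25, 14]].
Characteristic polynomial det(A - λI) = λ^2 + 2λ + 26 = 0.
Eigenvalues λ = -1 ± 5i (complex conjugate pair).
For λ=-1+5i: an eigenvector is (1,2) - i(1,1) = (1 - i, 2 - i).
A real fundamental pair from Re and Im of e^((-1+5i)t)v: X_1 = e^(-t)(cos(5t)·(1,2) + sin(5t)·(1,1)), X_2 = e^(-t)(sin(5t)·(1,2) - cos(5t)·(1,1)).
General solution: C_1X_1 + C_2X_2.

x(t) = C_1e^(-t)sin(5t) + C_1e^(-t)cos(5t) + C_2e^(-t)sin(5t) - C_2e^(-t)cos(5t), z(t) = C_1e^(-t)sin(5t) + 2C_1e^(-t)cos(5t) + 2C_2e^(-t)sin(5t) - C_2e^(-t)cos(5t)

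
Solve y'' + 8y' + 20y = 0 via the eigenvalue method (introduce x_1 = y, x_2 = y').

Let x_1 = y, x_2 = y'. Then x_1' = x_2 and x_2' = -20x_1 - 8x_2.
A = [[0,1],[-20,-8]]; det(A-λI) = λ^2 + 8λ + 20.
Eigenvalues λ = -4 ± 2i.

y(t) = C_1e^(-4t)cos(2t) + C_2e^(-4t)sin(2t)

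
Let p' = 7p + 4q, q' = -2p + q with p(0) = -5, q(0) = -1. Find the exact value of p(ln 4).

A = [[7,4],[-2,1]]; eigenvalues λ = 3, 5.
Eigenvectors: (-1,1) for λ=3, (-2,1) for λ=5.
From the initial condition, c_1 = -7, c_2 = 6.
p(ln 4) = (-7)(4^3)(-1) + (6)(4^5)(-2) = -11840.

-11840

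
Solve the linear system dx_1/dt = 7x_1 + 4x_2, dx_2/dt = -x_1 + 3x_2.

x_1(t) = -2c_1e^(5t) - 2c_2te^(5t) + 3c_2e^(5t), x_2(t) = c_1e^(5t) + c_2te^(5t) - 2c_2e^(5t)

Coefficient matrix A = [[7, 4], [-1, 3]].
Characteristic polynomial det(A - λI) = λ^2 - 10λ + 25 = 0.
Single eigenvalue λ = 5 with algebraic multiplicity 2.
Eigenvector v = (-2,1); generalized eigenvector w with (A-λI)w=v is (3,-2).
General solution: e^(5t)[c_1·v + c_2·(t·v + w)].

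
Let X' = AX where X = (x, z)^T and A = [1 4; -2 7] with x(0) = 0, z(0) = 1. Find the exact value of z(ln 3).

459

A = [[1,4],[-2,7]]; eigenvalues λ = 3, 5.
Eigenvectors: (2,1) for λ=3, (1,1) for λ=5.
From the initial condition, c_1 = -1, c_2 = 2.
z(ln 3) = (-1)(3^3)(1) + (2)(3^5)(1) = 459.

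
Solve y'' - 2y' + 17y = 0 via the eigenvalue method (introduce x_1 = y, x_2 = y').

y(t) = C_1e^(t)cos(4t) + C_2e^(t)sin(4t)

Let x_1 = y, x_2 = y'. Then x_1' = x_2 and x_2' = -17x_1 + 2x_2.
A = [[0,1],[-17,2]]; det(A-λI) = λ^2 - 2λ + 17.
Eigenvalues λ = 1 ± 4i.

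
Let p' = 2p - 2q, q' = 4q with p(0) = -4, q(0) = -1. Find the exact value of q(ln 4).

A = [[2,-2],[0,4]]; eigenvalues λ = 2, 4.
Eigenvectors: (-1,0) for λ=2, (1,-1) for λ=4.
From the initial condition, c_1 = 5, c_2 = 1.
q(ln 4) = (5)(4^2)(0) + (1)(4^4)(-1) = -256.

-256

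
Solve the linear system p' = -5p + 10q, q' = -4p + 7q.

p(t) = K_1e^(t)sin(2t) - 2K_1e^(t)cos(2t) - 2K_2e^(t)sin(2t) - K_2e^(t)cos(2t), q(t) = K_1e^(t)sin(2t) - K_1e^(t)cos(2t) - K_2e^(t)sin(2t) - K_2e^(t)cos(2t)

Coefficient matrix A = [[-5, 10], [-4, 7]].
Characteristic polynomial det(A - λI) = λ^2 - 2λ + 5 = 0.
Eigenvalues λ = 1 ± 2i (complex conjugate pair).
For λ=1+2i: an eigenvector is (-2,-1) - i(1,1) = (-2 - i, -1 - i).
A real fundamental pair from Re and Im of e^((1+2i)t)v: X_1 = e^(t)(cos(2t)·(-2,-1) + sin(2t)·(1,1)), X_2 = e^(t)(sin(2t)·(-2,-1) - cos(2t)·(1,1)).
General solution: K_1X_1 + K_2X_2.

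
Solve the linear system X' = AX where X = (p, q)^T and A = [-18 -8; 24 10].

Coefficient matrix A = [[-18, -8], [24, 10]].
Characteristic polynomial det(A - λI) = λ^2 + 8λ + 12 = 0.
Eigenvalues λ = -2, -6.
For λ=-2: (A-λI) row 1 is [-16, -8], so an eigenvector is (-1, 2).
For λ=-6: (A-λI) row 1 is [-12, -8], so an eigenvector is (2, -3).
General solution: C_1e^(-2t)(-1,2) + C_2e^(-6t)(2,-3).

p(t) = -C_1e^(-2t) + 2C_2e^(-6t), q(t) = 2C_1e^(-2t) - 3C_2e^(-6t)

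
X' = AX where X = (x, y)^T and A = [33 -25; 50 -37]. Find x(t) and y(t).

x(t) = K_1e^(-2t)sin(5t) - 2K_1e^(-2t)cos(5t) - 2K_2e^(-2t)sin(5t) - K_2e^(-2t)cos(5t), y(t) = K_1e^(-2t)sin(5t) - 3K_1e^(-2t)cos(5t) - 3K_2e^(-2t)sin(5t) - K_2e^(-2t)cos(5t)

Coefficient matrix A = [[33, -25], [50, -37]].
Characteristic polynomial det(A - λI) = λ^2 + 4λ + 29 = 0.
Eigenvalues λ = -2 ± 5i (complex conjugate pair).
For λ=-2+5i: an eigenvector is (-2,-3) - i(1,1) = (-2 - i, -3 - i).
A real fundamental pair from Re and Im of e^((-2+5i)t)v: X_1 = e^(-2t)(cos(5t)·(-2,-3) + sin(5t)·(1,1)), X_2 = e^(-2t)(sin(5t)·(-2,-3) - cos(5t)·(1,1)).
General solution: K_1X_1 + K_2X_2.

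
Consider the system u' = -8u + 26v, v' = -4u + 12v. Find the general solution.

Coefficient matrix A = [[-8, 26], [-4, 12]].
Characteristic polynomial det(A - λI) = λ^2 - 4λ + 8 = 0.
Eigenvalues λ = 2 ± 2i (complex conjugate pair).
For λ=2+2i: an eigenvector is (3,1) - i(-2,-1) = (3 + 2i, 1 + i).
A real fundamental pair from Re and Im of e^((2+2i)t)v: X_1 = e^(2t)(cos(2t)·(3,1) + sin(2t)·(-2,-1)), X_2 = e^(2t)(sin(2t)·(3,1) - cos(2t)·(-2,-1)).
General solution: K_1X_1 + K_2X_2.

u(t) = -2K_1e^(2t)sin(2t) + 3K_1e^(2t)cos(2t) + 3K_2e^(2t)sin(2t) + 2K_2e^(2t)cos(2t), v(t) = -K_1e^(2t)sin(2t) + K_1e^(2t)cos(2t) + K_2e^(2t)sin(2t) + K_2e^(2t)cos(2t)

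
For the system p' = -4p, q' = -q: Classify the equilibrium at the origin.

A = [[-4,0],[0,-1]]; det(A-λI) = λ^2 + 5λ + 4.
λ = -1, -4: both negative.

stable node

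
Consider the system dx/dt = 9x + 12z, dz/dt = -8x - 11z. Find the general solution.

Coefficient matrix A = [[9, 12], [-8, -11]].
Characteristic polynomial det(A - λI) = λ^2 + 2λ - 3 = 0.
Eigenvalues λ = 1, -3.
For λ=1: (A-λI) row 1 is [8, 12], so an eigenvector is (3, -2).
For λ=-3: (A-λI) row 1 is [12, 12], so an eigenvector is (-1, 1).
General solution: C_1e^(t)(3,-2) + C_2e^(-3t)(-1,1).

x(t) = 3C_1e^(t) - C_2e^(-3t), z(t) = -2C_1e^(t) + C_2e^(-3t)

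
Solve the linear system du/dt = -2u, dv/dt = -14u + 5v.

u(t) = C_1e^(-2t), v(t) = 2C_1e^(-2t) + C_2e^(5t)

Coefficient matrix A = [[-2, 0], [-14, 5]].
Characteristic polynomial det(A - λI) = λ^2 - 3λ - 10 = 0.
Eigenvalues λ = -2, 5.
For λ=-2: (A-λI) row 2 is [-14, 7], so an eigenvector is (1, 2).
For λ=5: (A-λI) row 1 is [-7, 0], so an eigenvector is (0, 1).
General solution: C_1e^(-2t)(1,2) + C_2e^(5t)(0,1).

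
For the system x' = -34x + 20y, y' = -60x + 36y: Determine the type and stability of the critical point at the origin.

A = [[-34,20],[-60,36]]; det(A-λI) = λ^2 - 2λ - 24.
λ = -4, 6: opposite signs.

saddle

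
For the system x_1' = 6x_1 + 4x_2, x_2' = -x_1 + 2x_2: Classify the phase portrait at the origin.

A = [[6,4],[-1,2]]; det(A-λI) = λ^2 - 8λ + 16.
repeated λ = 4 with a single eigenvector.

unstable improper node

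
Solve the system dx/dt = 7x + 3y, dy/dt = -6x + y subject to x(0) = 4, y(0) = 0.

Coefficient matrix A = [[7, 3], [-6, 1]].
Characteristic polynomial det(A - λI) = λ^2 - 8λ + 25 = 0.
Eigenvalues λ = 4 ± 3i (complex conjugate pair).
For λ=4+3i: an eigenvector is (1,-1) - i(0,-1) = (1, -1 + i).
A real fundamental pair from Re and Im of e^((4+3i)t)v: X_1 = e^(4t)(cos(3t)·(1,-1) + sin(3t)·(0,-1)), X_2 = e^(4t)(sin(3t)·(1,-1) - cos(3t)·(0,-1)).
General solution: K_1X_1 + K_2X_2.
Applying x(0)=4, y(0)=0 gives K_1=4, K_2=4.

x(t) = 4e^(4t)sin(3t) + 4e^(4t)cos(3t), y(t) = -8e^(4t)sin(3t)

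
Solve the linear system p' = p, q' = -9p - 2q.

p(t) = c_1e^(t), q(t) = -3c_1e^(t) - c_2e^(-2t)

Coefficient matrix A = [[1, 0], [-9, -2]].
Characteristic polynomial det(A - λI) = λ^2 + λ - 2 = 0.
Eigenvalues λ = 1, -2.
For λ=1: (A-λI) row 2 is [-9, -3], so an eigenvector is (1, -3).
For λ=-2: (A-λI) row 1 is [3, 0], so an eigenvector is (0, -1).
General solution: c_1e^(t)(1,-3) + c_2e^(-2t)(0,-1).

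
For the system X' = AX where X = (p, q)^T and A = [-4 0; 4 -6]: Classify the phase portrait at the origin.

A = [[-4,0],[4,-6]]; det(A-λI) = λ^2 + 10λ + 24.
λ = -6, -4: both negative.

stable node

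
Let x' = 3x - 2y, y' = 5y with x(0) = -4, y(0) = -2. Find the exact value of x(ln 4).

1664

A = [[3,-2],[0,5]]; eigenvalues λ = 3, 5.
Eigenvectors: (-1,0) for λ=3, (1,-1) for λ=5.
From the initial condition, c_1 = 6, c_2 = 2.
x(ln 4) = (6)(4^3)(-1) + (2)(4^5)(1) = 1664.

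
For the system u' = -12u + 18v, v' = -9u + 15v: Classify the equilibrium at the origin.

saddle

A = [[-12,18],[-9,15]]; det(A-λI) = λ^2 - 3λ - 18.
λ = -3, 6: opposite signs.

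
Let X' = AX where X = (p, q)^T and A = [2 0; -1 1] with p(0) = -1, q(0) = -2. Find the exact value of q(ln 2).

A = [[2,0],[-1,1]]; eigenvalues λ = 1, 2.
Eigenvectors: (0,1) for λ=1, (-1,1) for λ=2.
From the initial condition, c_1 = -3, c_2 = 1.
q(ln 2) = (-3)(2^1)(1) + (1)(2^2)(1) = -2.

-2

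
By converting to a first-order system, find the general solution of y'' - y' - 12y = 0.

Let x_1 = y, x_2 = y'. Then x_1' = x_2 and x_2' = 12x_1 + x_2.
A = [[0,1],[12,1]]; det(A-λI) = λ^2 - λ - 12.
Eigenvalues λ = -3, 4 with eigenvectors (1,-3), (1,4).

y(t) = c_1e^(-3t) + c_2e^(4t)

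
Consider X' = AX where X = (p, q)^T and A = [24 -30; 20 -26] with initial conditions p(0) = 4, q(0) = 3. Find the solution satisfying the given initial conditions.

p(t) = 3e^(4t) + e^(-6t), q(t) = 2e^(4t) + e^(-6t)

Coefficient matrix A = [[24, -30], [20, -26]].
Characteristic polynomial det(A - λI) = λ^2 + 2λ - 24 = 0.
Eigenvalues λ = -6, 4.
For λ=-6: (A-λI) row 1 is [30, -30], so an eigenvector is (-1, -1).
For λ=4: (A-λI) row 1 is [20, -30], so an eigenvector is (3, 2).
General solution: K_1e^(-6t)(-1,-1) + K_2e^(4t)(3,2).
Applying p(0)=4, q(0)=3 gives K_1=-1, K_2=1.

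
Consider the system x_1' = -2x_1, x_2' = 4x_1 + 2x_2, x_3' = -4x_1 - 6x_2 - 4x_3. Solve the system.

x_1(t) = c_2e^(-2t), x_2(t) = c_1e^(2t) - c_2e^(-2t), x_3(t) = -c_1e^(2t) + c_2e^(-2t) + c_3e^(-4t)

Coefficient matrix A = [[-2, 0, 0], [4, 2, 0], [-4, -6, -4]].
det(A - λI) = 0 gives eigenvalues λ = 2, -2, -4.
For λ=2: eigenvector (0,1,-1).
For λ=-2: eigenvector (1,-1,1).
For λ=-4: eigenvector (0,0,1).
General solution: c_1e^(2t)(0,1,-1) + c_2e^(-2t)(1,-1,1) + c_3e^(-4t)(0,0,1).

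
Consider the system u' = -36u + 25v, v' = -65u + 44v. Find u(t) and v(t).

u(t) = K_1e^(4t)sin(5t) - 2K_1e^(4t)cos(5t) - 2K_2e^(4t)sin(5t) - K_2e^(4t)cos(5t), v(t) = 2K_1e^(4t)sin(5t) - 3K_1e^(4t)cos(5t) - 3K_2e^(4t)sin(5t) - 2K_2e^(4t)cos(5t)

Coefficient matrix A = [[-36, 25], [-65, 44]].
Characteristic polynomial det(A - λI) = λ^2 - 8λ + 41 = 0.
Eigenvalues λ = 4 ± 5i (complex conjugate pair).
For λ=4+5i: an eigenvector is (-2,-3) - i(1,2) = (-2 - i, -3 - 2i).
A real fundamental pair from Re and Im of e^((4+5i)t)v: X_1 = e^(4t)(cos(5t)·(-2,-3) + sin(5t)·(1,2)), X_2 = e^(4t)(sin(5t)·(-2,-3) - cos(5t)·(1,2)).
General solution: K_1X_1 + K_2X_2.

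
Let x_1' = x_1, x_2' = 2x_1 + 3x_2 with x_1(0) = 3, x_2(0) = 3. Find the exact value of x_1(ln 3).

9

A = [[1,0],[2,3]]; eigenvalues λ = 1, 3.
Eigenvectors: (1,-1) for λ=1, (0,1) for λ=3.
From the initial condition, c_1 = 3, c_2 = 6.
x_1(ln 3) = (3)(3^1)(1) + (6)(3^3)(0) = 9.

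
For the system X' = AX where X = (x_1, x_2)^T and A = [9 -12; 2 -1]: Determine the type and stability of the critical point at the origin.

A = [[9,-12],[2,-1]]; det(A-λI) = λ^2 - 8λ + 15.
λ = 5, 3: both positive.

unstable node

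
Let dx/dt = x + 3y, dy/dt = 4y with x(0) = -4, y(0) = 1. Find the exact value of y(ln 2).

A = [[1,3],[0,4]]; eigenvalues λ = 1, 4.
Eigenvectors: (1,0) for λ=1, (-1,-1) for λ=4.
From the initial condition, c_1 = -5, c_2 = -1.
y(ln 2) = (-5)(2^1)(0) + (-1)(2^4)(-1) = 16.

16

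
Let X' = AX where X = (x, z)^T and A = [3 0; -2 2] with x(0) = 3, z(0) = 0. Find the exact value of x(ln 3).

A = [[3,0],[-2,2]]; eigenvalues λ = 3, 2.
Eigenvectors: (-1,2) for λ=3, (0,1) for λ=2.
From the initial condition, c_1 = -3, c_2 = 6.
x(ln 3) = (-3)(3^3)(-1) + (6)(3^2)(0) = 81.

81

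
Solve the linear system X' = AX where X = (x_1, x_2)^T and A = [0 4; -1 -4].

x_1(t) = 2c_1e^(-2t) + 2c_2te^(-2t) - 3c_2e^(-2t), x_2(t) = -c_1e^(-2t) - c_2te^(-2t) + 2c_2e^(-2t)

Coefficient matrix A = [[0, 4], [-1, -4]].
Characteristic polynomial det(A - λI) = λ^2 + 4λ + 4 = 0.
Single eigenvalue λ = -2 with algebraic multiplicity 2.
Eigenvector v = (2,-1); generalized eigenvector w with (A-λI)w=v is (-3,2).
General solution: e^(-2t)[c_1·v + c_2·(t·v + w)].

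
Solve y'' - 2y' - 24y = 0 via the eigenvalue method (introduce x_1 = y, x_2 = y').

Let x_1 = y, x_2 = y'. Then x_1' = x_2 and x_2' = 24x_1 + 2x_2.
A = [[0,1],[24,2]]; det(A-λI) = λ^2 - 2λ - 24.
Eigenvalues λ = -4, 6 with eigenvectors (1,-4), (1,6).

y(t) = c_1e^(-4t) + c_2e^(6t)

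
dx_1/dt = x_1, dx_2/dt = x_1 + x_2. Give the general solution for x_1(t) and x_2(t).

x_1(t) = K_2e^(t), x_2(t) = K_1e^(t) + K_2te^(t) + 2K_2e^(t)

Coefficient matrix A = [[1, 0], [1, 1]].
Characteristic polynomial det(A - λI) = λ^2 - 2λ + 1 = 0.
Single eigenvalue λ = 1 with algebraic multiplicity 2.
Eigenvector v = (0,1); generalized eigenvector w with (A-λI)w=v is (1,2).
General solution: e^(t)[K_1·v + K_2·(t·v + w)].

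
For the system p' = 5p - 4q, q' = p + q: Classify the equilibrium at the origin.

unstable improper node

A = [[5,-4],[1,1]]; det(A-λI) = λ^2 - 6λ + 9.
repeated λ = 3 with a single eigenvector.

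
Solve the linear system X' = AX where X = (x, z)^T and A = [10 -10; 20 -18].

x(t) = -2K_1e^(-4t)sin(2t) - K_1e^(-4t)cos(2t) - K_2e^(-4t)sin(2t) + 2K_2e^(-4t)cos(2t), z(t) = -3K_1e^(-4t)sin(2t) - K_1e^(-4t)cos(2t) - K_2e^(-4t)sin(2t) + 3K_2e^(-4t)cos(2t)

Coefficient matrix A = [[10, -10], [20, -18]].
Characteristic polynomial det(A - λI) = λ^2 + 8λ + 20 = 0.
Eigenvalues λ = -4 ± 2i (complex conjugate pair).
For λ=-4+2i: an eigenvector is (-1,-1) - i(-2,-3) = (-1 + 2i, -1 + 3i).
A real fundamental pair from Re and Im of e^((-4+2i)t)v: X_1 = e^(-4t)(cos(2t)·(-1,-1) + sin(2t)·(-2,-3)), X_2 = e^(-4t)(sin(2t)·(-1,-1) - cos(2t)·(-2,-3)).
General solution: K_1X_1 + K_2X_2.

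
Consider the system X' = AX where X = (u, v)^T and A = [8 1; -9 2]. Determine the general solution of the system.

u(t) = c_1e^(5t) + c_2te^(5t) + c_2e^(5t), v(t) = -3c_1e^(5t) - 3c_2te^(5t) - 2c_2e^(5t)

Coefficient matrix A = [[8, 1], [-9, 2]].
Characteristic polynomial det(A - λI) = λ^2 - 10λ + 25 = 0.
Single eigenvalue λ = 5 with algebraic multiplicity 2.
Eigenvector v = (1,-3); generalized eigenvector w with (A-λI)w=v is (1,-2).
General solution: e^(5t)[c_1·v + c_2·(t·v + w)].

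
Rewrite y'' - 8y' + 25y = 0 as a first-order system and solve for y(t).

y(t) = K_1e^(4t)cos(3t) + K_2e^(4t)sin(3t)

Let x_1 = y, x_2 = y'. Then x_1' = x_2 and x_2' = -25x_1 + 8x_2.
A = [[0,1],[-25,8]]; det(A-λI) = λ^2 - 8λ + 25.
Eigenvalues λ = 4 ± 3i.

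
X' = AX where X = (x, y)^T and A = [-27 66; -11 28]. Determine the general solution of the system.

Coefficient matrix A = [[-27, 66], [-11, 28]].
Characteristic polynomial det(A - λI) = λ^2 - λ - 30 = 0.
Eigenvalues λ = 6, -5.
For λ=6: (A-λI) row 1 is [-33, 66], so an eigenvector is (2, 1).
For λ=-5: (A-λI) row 1 is [-22, 66], so an eigenvector is (3, 1).
General solution: C_1e^(6t)(2,1) + C_2e^(-5t)(3,1).

x(t) = 2C_1e^(6t) + 3C_2e^(-5t), y(t) = C_1e^(6t) + C_2e^(-5t)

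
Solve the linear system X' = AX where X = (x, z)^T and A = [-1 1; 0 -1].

x(t) = K_1e^(-t) + K_2te^(-t) - 2K_2e^(-t), z(t) = K_2e^(-t)

Coefficient matrix A = [[-1, 1], [0, -1]].
Characteristic polynomial det(A - λI) = λ^2 + 2λ + 1 = 0.
Single eigenvalue λ = -1 with algebraic multiplicity 2.
Eigenvector v = (1,0); generalized eigenvector w with (A-λI)w=v is (-2,1).
General solution: e^(-t)[K_1·v + K_2·(t·v + w)].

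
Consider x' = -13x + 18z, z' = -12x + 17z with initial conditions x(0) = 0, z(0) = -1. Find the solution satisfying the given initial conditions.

Coefficient matrix A = [[-13, 18], [-12, 17]].
Characteristic polynomial det(A - λI) = λ^2 - 4λ - 5 = 0.
Eigenvalues λ = -1, 5.
For λ=-1: (A-λI) row 1 is [-12, 18], so an eigenvector is (-3, -2).
For λ=5: (A-λI) row 1 is [-18, 18], so an eigenvector is (-1, -1).
General solution: K_1e^(-t)(-3,-2) + K_2e^(5t)(-1,-1).
Applying x(0)=0, z(0)=-1 gives K_1=-1, K_2=3.

x(t) = -3e^(5t) + 3e^(-t), z(t) = -3e^(5t) + 2e^(-t)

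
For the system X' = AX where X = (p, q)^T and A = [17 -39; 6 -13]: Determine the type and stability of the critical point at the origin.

A = [[17,-39],[6,-13]]; det(A-λI) = λ^2 - 4λ + 13.
λ = 2 ± 3i: positive real part.

unstable spiral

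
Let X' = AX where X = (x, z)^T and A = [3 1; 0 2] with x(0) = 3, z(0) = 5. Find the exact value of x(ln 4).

A = [[3,1],[0,2]]; eigenvalues λ = 3, 2.
Eigenvectors: (1,0) for λ=3, (1,-1) for λ=2.
From the initial condition, c_1 = 8, c_2 = -5.
x(ln 4) = (8)(4^3)(1) + (-5)(4^2)(1) = 432.

432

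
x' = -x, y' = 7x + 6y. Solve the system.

x(t) = -c_2e^(-t), y(t) = -c_1e^(6t) + c_2e^(-t)

Coefficient matrix A = [[-1, 0], [7, 6]].
Characteristic polynomial det(A - λI) = λ^2 - 5λ - 6 = 0.
Eigenvalues λ = 6, -1.
For λ=6: (A-λI) row 1 is [-7, 0], so an eigenvector is (0, -1).
For λ=-1: (A-λI) row 2 is [7, 7], so an eigenvector is (-1, 1).
General solution: c_1e^(6t)(0,-1) + c_2e^(-t)(-1,1).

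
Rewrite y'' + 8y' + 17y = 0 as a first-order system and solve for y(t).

Let x_1 = y, x_2 = y'. Then x_1' = x_2 and x_2' = -17x_1 - 8x_2.
A = [[0,1],[-17,-8]]; det(A-λI) = λ^2 + 8λ + 17.
Eigenvalues λ = -4 ± i.

y(t) = c_1e^(-4t)cos(t) + c_2e^(-4t)sin(t)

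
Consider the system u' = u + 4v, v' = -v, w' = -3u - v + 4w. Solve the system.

Coefficient matrix A = [[1, 4, 0], [0, -1, 0], [-3, -1, 4]].
det(A - λI) = 0 gives eigenvalues λ = 1, -1, 4.
For λ=1: eigenvector (1,0,1).
For λ=-1: eigenvector (-2,1,-1).
For λ=4: eigenvector (0,0,1).
General solution: C_1e^(t)(1,0,1) + C_2e^(-t)(-2,1,-1) + C_3e^(4t)(0,0,1).

u(t) = C_1e^(t) - 2C_2e^(-t), v(t) = C_2e^(-t), w(t) = C_1e^(t) - C_2e^(-t) + C_3e^(4t)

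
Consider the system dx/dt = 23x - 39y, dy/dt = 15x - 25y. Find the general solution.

x(t) = -3c_1e^(-t)sin(3t) - 2c_1e^(-t)cos(3t) - 2c_2e^(-t)sin(3t) + 3c_2e^(-t)cos(3t), y(t) = -2c_1e^(-t)sin(3t) - c_1e^(-t)cos(3t) - c_2e^(-t)sin(3t) + 2c_2e^(-t)cos(3t)

Coefficient matrix A = [[23, -39], [15, -25]].
Characteristic polynomial det(A - λI) = λ^2 + 2λ + 10 = 0.
Eigenvalues λ = -1 ± 3i (complex conjugate pair).
For λ=-1+3i: an eigenvector is (-2,-1) - i(-3,-2) = (-2 + 3i, -1 + 2i).
A real fundamental pair from Re and Im of e^((-1+3i)t)v: X_1 = e^(-t)(cos(3t)·(-2,-1) + sin(3t)·(-3,-2)), X_2 = e^(-t)(sin(3t)·(-2,-1) - cos(3t)·(-3,-2)).
General solution: c_1X_1 + c_2X_2.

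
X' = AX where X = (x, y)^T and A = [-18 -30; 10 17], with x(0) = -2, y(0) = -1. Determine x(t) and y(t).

x(t) = 12e^(2t) - 14e^(-3t), y(t) = -8e^(2t) + 7e^(-3t)

Coefficient matrix A = [[-18, -30], [10, 17]].
Characteristic polynomial det(A - λI) = λ^2 + λ - 6 = 0.
Eigenvalues λ = -3, 2.
For λ=-3: (A-λI) row 1 is [-15, -30], so an eigenvector is (-2, 1).
For λ=2: (A-λI) row 1 is [-20, -30], so an eigenvector is (-3, 2).
General solution: K_1e^(-3t)(-2,1) + K_2e^(2t)(-3,2).
Applying x(0)=-2, y(0)=-1 gives K_1=7, K_2=-4.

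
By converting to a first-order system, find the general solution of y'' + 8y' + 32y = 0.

y(t) = C_1e^(-4t)cos(4t) + C_2e^(-4t)sin(4t)

Let x_1 = y, x_2 = y'. Then x_1' = x_2 and x_2' = -32x_1 - 8x_2.
A = [[0,1],[-32,-8]]; det(A-λI) = λ^2 + 8λ + 32.
Eigenvalues λ = -4 ± 4i.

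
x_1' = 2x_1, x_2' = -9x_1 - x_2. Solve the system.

x_1(t) = K_1e^(2t), x_2(t) = -3K_1e^(2t) - K_2e^(-t)

Coefficient matrix A = [[2, 0], [-9, -1]].
Characteristic polynomial det(A - λI) = λ^2 - λ - 2 = 0.
Eigenvalues λ = 2, -1.
For λ=2: (A-λI) row 2 is [-9, -3], so an eigenvector is (1, -3).
For λ=-1: (A-λI) row 1 is [3, 0], so an eigenvector is (0, -1).
General solution: K_1e^(2t)(1,-3) + K_2e^(-t)(0,-1).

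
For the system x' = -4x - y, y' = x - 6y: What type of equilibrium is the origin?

stable improper node

A = [[-4,-1],[1,-6]]; det(A-λI) = λ^2 + 10λ + 25.
repeated λ = -5 with a single eigenvector.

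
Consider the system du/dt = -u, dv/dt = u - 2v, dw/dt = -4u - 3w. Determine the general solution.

Coefficient matrix A = [[-1, 0, 0], [1, -2, 0], [-4, 0, -3]].
det(A - λI) = 0 gives eigenvalues λ = -1, -2, -3.
For λ=-1: eigenvector (1,1,-2).
For λ=-2: eigenvector (0,1,0).
For λ=-3: eigenvector (0,0,1).
General solution: C_1e^(-t)(1,1,-2) + C_2e^(-2t)(0,1,0) + C_3e^(-3t)(0,0,1).

u(t) = C_1e^(-t), v(t) = C_1e^(-t) + C_2e^(-2t), w(t) = -2C_1e^(-t) + C_3e^(-3t)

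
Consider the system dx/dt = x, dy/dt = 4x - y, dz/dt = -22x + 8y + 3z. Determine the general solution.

Coefficient matrix A = [[1, 0, 0], [4, -1, 0], [-22, 8, 3]].
det(A - λI) = 0 gives eigenvalues λ = 1, 3, -1.
For λ=1: eigenvector (1,2,3).
For λ=3: eigenvector (0,0,1).
For λ=-1: eigenvector (0,1,-2).
General solution: C_1e^(t)(1,2,3) + C_2e^(3t)(0,0,1) + C_3e^(-t)(0,1,-2).

x(t) = C_1e^(t), y(t) = 2C_1e^(t) + C_3e^(-t), z(t) = 3C_1e^(t) + C_2e^(3t) - 2C_3e^(-t)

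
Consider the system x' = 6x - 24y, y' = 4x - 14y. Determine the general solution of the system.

Coefficient matrix A = [[6, -24], [4, -14]].
Characteristic polynomial det(A - λI) = λ^2 + 8λ + 12 = 0.
Eigenvalues λ = -6, -2.
For λ=-6: (A-λI) row 1 is [12, -24], so an eigenvector is (2, 1).
For λ=-2: (A-λI) row 1 is [8, -24], so an eigenvector is (3, 1).
General solution: K_1e^(-6t)(2,1) + K_2e^(-2t)(3,1).

x(t) = 2K_1e^(-6t) + 3K_2e^(-2t), y(t) = K_1e^(-6t) + K_2e^(-2t)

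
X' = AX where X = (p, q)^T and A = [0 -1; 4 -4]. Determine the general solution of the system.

p(t) = -c_1e^(-2t) - c_2te^(-2t), q(t) = -2c_1e^(-2t) - 2c_2te^(-2t) + c_2e^(-2t)

Coefficient matrix A = [[0, -1], [4, -4]].
Characteristic polynomial det(A - λI) = λ^2 + 4λ + 4 = 0.
Single eigenvalue λ = -2 with algebraic multiplicity 2.
Eigenvector v = (-1,-2); generalized eigenvector w with (A-λI)w=v is (0,1).
General solution: e^(-2t)[c_1·v + c_2·(t·v + w)].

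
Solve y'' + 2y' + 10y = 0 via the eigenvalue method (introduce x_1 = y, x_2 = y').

Let x_1 = y, x_2 = y'. Then x_1' = x_2 and x_2' = -10x_1 - 2x_2.
A = [[0,1],[-10,-2]]; det(A-λI) = λ^2 + 2λ + 10.
Eigenvalues λ = -1 ± 3i.

y(t) = C_1e^(-t)cos(3t) + C_2e^(-t)sin(3t)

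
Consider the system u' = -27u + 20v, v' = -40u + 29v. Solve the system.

Coefficient matrix A = [[-27, 20], [-40, 29]].
Characteristic polynomial det(A - λI) = λ^2 - 2λ + 17 = 0.
Eigenvalues λ = 1 ± 4i (complex conjugate pair).
For λ=1+4i: an eigenvector is (-2,-3) - i(-1,-1) = (-2 + i, -3 + i).
A real fundamental pair from Re and Im of e^((1+4i)t)v: X_1 = e^(t)(cos(4t)·(-2,-3) + sin(4t)·(-1,-1)), X_2 = e^(t)(sin(4t)·(-2,-3) - cos(4t)·(-1,-1)).
General solution: C_1X_1 + C_2X_2.

u(t) = -C_1e^(t)sin(4t) - 2C_1e^(t)cos(4t) - 2C_2e^(t)sin(4t) + C_2e^(t)cos(4t), v(t) = -C_1e^(t)sin(4t) - 3C_1e^(t)cos(4t) - 3C_2e^(t)sin(4t) + C_2e^(t)cos(4t)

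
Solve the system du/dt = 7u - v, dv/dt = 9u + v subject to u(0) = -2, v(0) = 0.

u(t) = -6te^(4t) - 2e^(4t), v(t) = -18te^(4t)

Coefficient matrix A = [[7, -1], [9, 1]].
Characteristic polynomial det(A - λI) = λ^2 - 8λ + 16 = 0.
Single eigenvalue λ = 4 with algebraic multiplicity 2.
Eigenvector v = (1,3); generalized eigenvector w with (A-λI)w=v is (0,-1).
General solution: e^(4t)[c_1·v + c_2·(t·v + w)].
Applying u(0)=-2, v(0)=0 gives c_1=-2, c_2=-6.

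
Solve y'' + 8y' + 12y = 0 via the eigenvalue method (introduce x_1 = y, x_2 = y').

Let x_1 = y, x_2 = y'. Then x_1' = x_2 and x_2' = -12x_1 - 8x_2.
A = [[0,1],[-12,-8]]; det(A-λI) = λ^2 + 8λ + 12.
Eigenvalues λ = -2, -6 with eigenvectors (1,-2), (1,-6).

y(t) = c_1e^(-2t) + c_2e^(-6t)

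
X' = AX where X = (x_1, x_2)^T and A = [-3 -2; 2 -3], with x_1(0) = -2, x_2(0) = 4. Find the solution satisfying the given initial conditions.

Coefficient matrix A = [[-3, -2], [2, -3]].
Characteristic polynomial det(A - λI) = λ^2 + 6λ + 13 = 0.
Eigenvalues λ = -3 ± 2i (complex conjugate pair).
For λ=-3+2i: an eigenvector is (0,-1) - i(1,0) = (0 - i, -1).
A real fundamental pair from Re and Im of e^((-3+2i)t)v: X_1 = e^(-3t)(cos(2t)·(0,-1) + sin(2t)·(1,0)), X_2 = e^(-3t)(sin(2t)·(0,-1) - cos(2t)·(1,0)).
General solution: K_1X_1 + K_2X_2.
Applying x_1(0)=-2, x_2(0)=4 gives K_1=-4, K_2=2.

x_1(t) = -4e^(-3t)sin(2t) - 2e^(-3t)cos(2t), x_2(t) = -2e^(-3t)sin(2t) + 4e^(-3t)cos(2t)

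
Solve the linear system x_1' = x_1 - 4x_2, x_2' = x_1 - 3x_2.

x_1(t) = -2C_1e^(-t) - 2C_2te^(-t) + 3C_2e^(-t), x_2(t) = -C_1e^(-t) - C_2te^(-t) + 2C_2e^(-t)

Coefficient matrix A = [[1, -4], [1, -3]].
Characteristic polynomial det(A - λI) = λ^2 + 2λ + 1 = 0.
Single eigenvalue λ = -1 with algebraic multiplicity 2.
Eigenvector v = (-2,-1); generalized eigenvector w with (A-λI)w=v is (3,2).
General solution: e^(-t)[C_1·v + C_2·(t·v + w)].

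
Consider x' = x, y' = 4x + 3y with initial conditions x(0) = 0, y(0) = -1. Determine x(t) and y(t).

Coefficient matrix A = [[1, 0], [4, 3]].
Characteristic polynomial det(A - λI) = λ^2 - 4λ + 3 = 0.
Eigenvalues λ = 1, 3.
For λ=1: (A-λI) row 2 is [4, 2], so an eigenvector is (1, -2).
For λ=3: (A-λI) row 1 is [-2, 0], so an eigenvector is (0, -1).
General solution: K_1e^(t)(1,-2) + K_2e^(3t)(0,-1).
Applying x(0)=0, y(0)=-1 gives K_1=0, K_2=1.

x(t) = 0, y(t) = -e^(3t)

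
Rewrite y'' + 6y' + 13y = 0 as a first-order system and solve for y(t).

y(t) = C_1e^(-3t)cos(2t) + C_2e^(-3t)sin(2t)

Let x_1 = y, x_2 = y'. Then x_1' = x_2 and x_2' = -13x_1 - 6x_2.
A = [[0,1],[-13,-6]]; det(A-λI) = λ^2 + 6λ + 13.
Eigenvalues λ = -3 ± 2i.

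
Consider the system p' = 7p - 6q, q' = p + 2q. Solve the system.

Coefficient matrix A = [[7, -6], [1, 2]].
Characteristic polynomial det(A - λI) = λ^2 - 9λ + 20 = 0.
Eigenvalues λ = 5, 4.
For λ=5: (A-λI) row 1 is [2, -6], so an eigenvector is (-3, -1).
For λ=4: (A-λI) row 1 is [3, -6], so an eigenvector is (-2, -1).
General solution: C_1e^(5t)(-3,-1) + C_2e^(4t)(-2,-1).

p(t) = -3C_1e^(5t) - 2C_2e^(4t), q(t) = -C_1e^(5t) - C_2e^(4t)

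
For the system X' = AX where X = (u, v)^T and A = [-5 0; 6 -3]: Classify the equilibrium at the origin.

A = [[-5,0],[6,-3]]; det(A-λI) = λ^2 + 8λ + 15.
λ = -3, -5: both negative.

stable node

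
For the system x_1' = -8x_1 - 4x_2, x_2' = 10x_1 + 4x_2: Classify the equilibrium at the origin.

stable spiral

A = [[-8,-4],[10,4]]; det(A-λI) = λ^2 + 4λ + 8.
λ = -2 ± 2i: negative real part.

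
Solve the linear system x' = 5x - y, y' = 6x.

x(t) = c_1e^(3t) - c_2e^(2t), y(t) = 2c_1e^(3t) - 3c_2e^(2t)

Coefficient matrix A = [[5, -1], [6, 0]].
Characteristic polynomial det(A - λI) = λ^2 - 5λ + 6 = 0.
Eigenvalues λ = 3, 2.
For λ=3: (A-λI) row 1 is [2, -1], so an eigenvector is (1, 2).
For λ=2: (A-λI) row 1 is [3, -1], so an eigenvector is (-1, -3).
General solution: c_1e^(3t)(1,2) + c_2e^(2t)(-1,-3).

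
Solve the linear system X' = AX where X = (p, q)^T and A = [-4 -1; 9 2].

p(t) = C_1e^(-t) + C_2te^(-t), q(t) = -3C_1e^(-t) - 3C_2te^(-t) - C_2e^(-t)

Coefficient matrix A = [[-4, -1], [9, 2]].
Characteristic polynomial det(A - λI) = λ^2 + 2λ + 1 = 0.
Single eigenvalue λ = -1 with algebraic multiplicity 2.
Eigenvector v = (1,-3); generalized eigenvector w with (A-λI)w=v is (0,-1).
General solution: e^(-t)[C_1·v + C_2·(t·v + w)].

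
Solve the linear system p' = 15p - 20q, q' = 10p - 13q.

Coefficient matrix A = [[15, -20], [10, -13]].
Characteristic polynomial det(A - λI) = λ^2 - 2λ + 5 = 0.
Eigenvalues λ = 1 ± 2i (complex conjugate pair).
For λ=1+2i: an eigenvector is (1,1) - i(-3,-2) = (1 + 3i, 1 + 2i).
A real fundamental pair from Re and Im of e^((1+2i)t)v: X_1 = e^(t)(cos(2t)·(1,1) + sin(2t)·(-3,-2)), X_2 = e^(t)(sin(2t)·(1,1) - cos(2t)·(-3,-2)).
General solution: K_1X_1 + K_2X_2.

p(t) = -3K_1e^(t)sin(2t) + K_1e^(t)cos(2t) + K_2e^(t)sin(2t) + 3K_2e^(t)cos(2t), q(t) = -2K_1e^(t)sin(2t) + K_1e^(t)cos(2t) + K_2e^(t)sin(2t) + 2K_2e^(t)cos(2t)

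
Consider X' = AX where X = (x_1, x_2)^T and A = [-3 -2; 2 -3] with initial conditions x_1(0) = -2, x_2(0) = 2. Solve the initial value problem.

Coefficient matrix A = [[-3, -2], [2, -3]].
Characteristic polynomial det(A - λI) = λ^2 + 6λ + 13 = 0.
Eigenvalues λ = -3 ± 2i (complex conjugate pair).
For λ=-3+2i: an eigenvector is (0,1) - i(-1,0) = (0 + i, 1).
A real fundamental pair from Re and Im of e^((-3+2i)t)v: X_1 = e^(-3t)(cos(2t)·(0,1) + sin(2t)·(-1,0)), X_2 = e^(-3t)(sin(2t)·(0,1) - cos(2t)·(-1,0)).
General solution: C_1X_1 + C_2X_2.
Applying x_1(0)=-2, x_2(0)=2 gives C_1=2, C_2=-2.

x_1(t) = -2e^(-3t)sin(2t) - 2e^(-3t)cos(2t), x_2(t) = -2e^(-3t)sin(2t) + 2e^(-3t)cos(2t)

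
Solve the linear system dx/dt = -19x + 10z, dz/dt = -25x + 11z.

Coefficient matrix A = [[-19, 10], [-25, 11]].
Characteristic polynomial det(A - λI) = λ^2 + 8λ + 41 = 0.
Eigenvalues λ = -4 ± 5i (complex conjugate pair).
For λ=-4+5i: an eigenvector is (1,1) - i(-1,-2) = (1 + i, 1 + 2i).
A real fundamental pair from Re and Im of e^((-4+5i)t)v: X_1 = e^(-4t)(cos(5t)·(1,1) + sin(5t)·(-1,-2)), X_2 = e^(-4t)(sin(5t)·(1,1) - cos(5t)·(-1,-2)).
General solution: c_1X_1 + c_2X_2.

x(t) = -c_1e^(-4t)sin(5t) + c_1e^(-4t)cos(5t) + c_2e^(-4t)sin(5t) + c_2e^(-4t)cos(5t), z(t) = -2c_1e^(-4t)sin(5t) + c_1e^(-4t)cos(5t) + c_2e^(-4t)sin(5t) + 2c_2e^(-4t)cos(5t)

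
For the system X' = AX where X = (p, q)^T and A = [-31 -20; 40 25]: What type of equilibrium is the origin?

A = [[-31,-20],[40,25]]; det(A-λI) = λ^2 + 6λ + 25.
λ = -3 ± 4i: negative real part.

stable spiral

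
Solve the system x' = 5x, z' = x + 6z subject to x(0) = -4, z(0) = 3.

x(t) = -4e^(5t), z(t) = -e^(6t) + 4e^(5t)

Coefficient matrix A = [[5, 0], [1, 6]].
Characteristic polynomial det(A - λI) = λ^2 - 11λ + 30 = 0.
Eigenvalues λ = 5, 6.
For λ=5: (A-λI) row 2 is [1, 1], so an eigenvector is (-1, 1).
For λ=6: (A-λI) row 1 is [-1, 0], so an eigenvector is (0, 1).
General solution: C_1e^(5t)(-1,1) + C_2e^(6t)(0,1).
Applying x(0)=-4, z(0)=3 gives C_1=4, C_2=-1.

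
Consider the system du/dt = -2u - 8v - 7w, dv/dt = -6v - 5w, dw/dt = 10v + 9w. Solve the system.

u(t) = c_1e^(-2t) - c_2e^(-t) - c_3e^(4t), v(t) = c_2e^(-t) - c_3e^(4t), w(t) = -c_2e^(-t) + 2c_3e^(4t)

Coefficient matrix A = [[-2, -8, -7], [0, -6, -5], [0, 10, 9]].
det(A - λI) = 0 gives eigenvalues λ = -2, -1, 4.
For λ=-2: eigenvector (1,0,0).
For λ=-1: eigenvector (-1,1,-1).
For λ=4: eigenvector (-1,-1,2).
General solution: c_1e^(-2t)(1,0,0) + c_2e^(-t)(-1,1,-1) + c_3e^(4t)(-1,-1,2).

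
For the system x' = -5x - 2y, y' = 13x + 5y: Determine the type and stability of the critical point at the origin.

center

A = [[-5,-2],[13,5]]; det(A-λI) = λ^2 + 1.
λ = 0 ± i: zero real part.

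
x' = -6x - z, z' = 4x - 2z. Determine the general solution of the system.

Coefficient matrix A = [[-6, -1], [4, -2]].
Characteristic polynomial det(A - λI) = λ^2 + 8λ + 16 = 0.
Single eigenvalue λ = -4 with algebraic multiplicity 2.
Eigenvector v = (1,-2); generalized eigenvector w with (A-λI)w=v is (0,-1).
General solution: e^(-4t)[c_1·v + c_2·(t·v + w)].

x(t) = c_1e^(-4t) + c_2te^(-4t), z(t) = -2c_1e^(-4t) - 2c_2te^(-4t) - c_2e^(-4t)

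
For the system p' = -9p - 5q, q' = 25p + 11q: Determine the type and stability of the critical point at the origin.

A = [[-9,-5],[25,11]]; det(A-λI) = λ^2 - 2λ + 26.
λ = 1 ± 5i: positive real part.

unstable spiral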